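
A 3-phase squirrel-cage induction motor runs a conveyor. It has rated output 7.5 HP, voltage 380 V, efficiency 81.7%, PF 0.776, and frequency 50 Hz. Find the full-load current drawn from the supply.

P_out = 7.5 × 746 = 5595 W
P_in = P_out / η = 5595 / 0.817 = 6848 W
I_L = P_in / (√3·V_L·cosφ) = 6848 / (1.732 × 380 × 0.776) = 13.4 A

13.4 A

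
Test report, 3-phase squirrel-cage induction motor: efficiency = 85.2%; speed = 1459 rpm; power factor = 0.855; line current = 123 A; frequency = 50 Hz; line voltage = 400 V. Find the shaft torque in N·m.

406 N·m

P_in = √3·V·I·cosφ = 1.732 × 400 × 123 × 0.855 = 72858 W
P_out = η·P_in = 0.852 × 72858 = 62075 W
n = 1459 rpm
ω = 2π×1459/60 = 152.8 rad/s
τ = P_out/ω = 62075/152.8 = 406 N·m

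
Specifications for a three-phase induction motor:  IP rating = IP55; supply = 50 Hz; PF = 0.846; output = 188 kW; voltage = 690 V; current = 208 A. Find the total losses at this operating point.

22.3 kW

P_in = √3·V·I·cosφ = 1.732×690×208×0.846 = 210296 W
P_out = 188000 W
Losses = P_in − P_out = 210296 − 188000 = 22296 W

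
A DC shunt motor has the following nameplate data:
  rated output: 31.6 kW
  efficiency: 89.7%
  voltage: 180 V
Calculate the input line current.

196 A

P_out = 31.6 kW = 31600 W
P_in = P_out / η = 31600 / 0.897 = 35229 W
I = P_in / V = 35229 / 180 = 196 A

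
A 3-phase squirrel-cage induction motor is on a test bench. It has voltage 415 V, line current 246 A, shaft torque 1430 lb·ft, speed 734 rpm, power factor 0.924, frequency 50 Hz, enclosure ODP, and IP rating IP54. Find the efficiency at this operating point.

91.2 %

τ = 1430 lb·ft × 1.356 = 1939 N·m
ω = 2π × 734/60 = 76.86 rad/s; P_out = τω = 1939 × 76.86 = 149032 W
P_in = √3·V_L·I_L·cosφ = 1.732 × 415 × 246 × 0.924 = 163382 W
η = P_out / P_in = 149032 / 163382 = 0.912 = 91.2%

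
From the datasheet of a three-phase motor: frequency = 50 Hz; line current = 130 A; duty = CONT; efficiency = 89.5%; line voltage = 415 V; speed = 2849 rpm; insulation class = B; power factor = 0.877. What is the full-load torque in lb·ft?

P_in = √3·V·I·cosφ = 1.732 × 415 × 130 × 0.877 = 81948 W
P_out = η·P_in = 0.895 × 81948 = 73343 W
n = 2849 rpm
ω = 2π×2849/60 = 298.3 rad/s
τ = P_out/ω = 73343/298.3 = 245.9 N·m
In lb·ft: 245.9/1.356 = 181 lb·ft

181 lb·ft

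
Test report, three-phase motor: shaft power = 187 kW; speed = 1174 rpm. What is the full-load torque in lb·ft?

ω = 2π × 1174/60 = 122.9 rad/s
τ = P/ω = 187000/122.9 = 1522 N·m
In lb·ft: 1522/1.356 = 1120 lb·ft

1120 lb·ft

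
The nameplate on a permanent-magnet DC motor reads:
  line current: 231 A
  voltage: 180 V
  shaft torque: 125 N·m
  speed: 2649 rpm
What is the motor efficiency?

83.4 %

ω = 2π × 2649/60 = 277.4 rad/s; P_out = τω = 125 × 277.4 = 34675 W
P_in = V·I = 180 × 231 = 41580 W
η = P_out / P_in = 34675 / 41580 = 0.834 = 83.4%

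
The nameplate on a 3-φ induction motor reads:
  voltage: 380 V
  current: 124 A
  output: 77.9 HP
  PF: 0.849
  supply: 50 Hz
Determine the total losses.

P_in = √3·V·I·cosφ = 1.732×380×124×0.849 = 69288 W
P_out = 77.9×746 = 58113 W
Losses = P_in − P_out = 69288 − 58113 = 11175 W

11.2 kW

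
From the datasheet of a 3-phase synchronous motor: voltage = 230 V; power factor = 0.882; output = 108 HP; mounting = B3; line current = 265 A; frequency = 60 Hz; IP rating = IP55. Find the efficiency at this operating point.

P_out = 108 × 746 = 80568 W
P_in = √3·V_L·I_L·cosφ = 1.732 × 230 × 265 × 0.882 = 93109 W
η = P_out / P_in = 80568 / 93109 = 0.865 = 86.5%

86.5 %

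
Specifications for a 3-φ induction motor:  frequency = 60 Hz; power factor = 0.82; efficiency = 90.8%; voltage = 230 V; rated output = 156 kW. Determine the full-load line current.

P_out = 156 kW = 156000 W
P_in = P_out / η = 156000 / 0.908 = 171806 W
I_L = P_in / (√3·V_L·cosφ) = 171806 / (1.732 × 230 × 0.82) = 526 A

526 A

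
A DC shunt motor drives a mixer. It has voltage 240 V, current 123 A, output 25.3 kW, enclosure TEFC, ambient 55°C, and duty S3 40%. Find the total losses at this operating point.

P_in = V·I = 240×123 = 29520 W
P_out = 25300 W
Losses = P_in − P_out = 29520 − 25300 = 4220 W

4220 W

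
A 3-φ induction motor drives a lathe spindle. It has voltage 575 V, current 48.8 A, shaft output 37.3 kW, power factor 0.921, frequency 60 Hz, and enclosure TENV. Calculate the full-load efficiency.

P_out = 37.3 kW = 37300 W
P_in = √3·V_L·I_L·cosφ = 1.732 × 575 × 48.8 × 0.921 = 44761 W
η = P_out / P_in = 37300 / 44761 = 0.833 = 83.3%

83.3 %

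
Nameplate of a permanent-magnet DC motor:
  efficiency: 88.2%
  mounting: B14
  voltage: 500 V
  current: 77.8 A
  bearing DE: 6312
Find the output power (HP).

46 HP

P_in = V·I = 500 × 77.8 = 38900 W
P_out = η·P_in = 0.882 × 38900 = 34310 W
= 34310/746 = 46 HP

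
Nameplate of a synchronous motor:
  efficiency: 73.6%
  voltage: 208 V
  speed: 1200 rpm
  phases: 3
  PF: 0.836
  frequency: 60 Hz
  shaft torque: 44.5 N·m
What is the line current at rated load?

25.2 A

ω = 2π×1200/60 = 125.7 rad/s; P_out = τω = 44.5 × 125.7 = 5594 W
P_in = P_out / η = 5594 / 0.736 = 7601 W
I_L = P_in / (√3·V_L·cosφ) = 7601 / (1.732 × 208 × 0.836) = 25.2 A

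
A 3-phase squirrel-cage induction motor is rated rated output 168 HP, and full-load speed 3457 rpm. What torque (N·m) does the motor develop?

346 N·m

P_out = 168 × 746 = 125328 W
ω = 2π × 3457/60 = 362 rad/s
τ = P_out/ω = 125328/362 = 346 N·m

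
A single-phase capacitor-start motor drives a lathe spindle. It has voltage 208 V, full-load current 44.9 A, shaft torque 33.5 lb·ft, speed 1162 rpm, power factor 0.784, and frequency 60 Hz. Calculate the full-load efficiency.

τ = 33.5 lb·ft × 1.356 = 45.43 N·m
ω = 2π × 1162/60 = 121.7 rad/s; P_out = τω = 45.43 × 121.7 = 5529 W
P_in = V·I·cosφ = 208 × 44.9 × 0.784 = 7322 W
η = P_out / P_in = 5529 / 7322 = 0.755 = 75.5%

75.5 %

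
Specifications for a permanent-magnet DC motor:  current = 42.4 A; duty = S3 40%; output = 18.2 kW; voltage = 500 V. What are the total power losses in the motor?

P_in = V·I = 500×42.4 = 21200 W
P_out = 18200 W
Losses = P_in − P_out = 21200 − 18200 = 3000 W

3 kW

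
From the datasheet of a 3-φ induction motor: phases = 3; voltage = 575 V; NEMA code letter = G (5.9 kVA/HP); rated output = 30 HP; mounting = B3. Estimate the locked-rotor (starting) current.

S_LR = 5.9 × 30 = 177 kVA
I_LR = S_LR/(√3·V_L) = 177000/(1.732×575) = 178 A

178 A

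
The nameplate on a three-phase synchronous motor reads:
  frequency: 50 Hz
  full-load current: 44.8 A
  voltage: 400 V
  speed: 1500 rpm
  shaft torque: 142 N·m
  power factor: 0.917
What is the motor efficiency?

78.4 %

ω = 2π × 1500/60 = 157.1 rad/s; P_out = τω = 142 × 157.1 = 22308 W
P_in = √3·V_L·I_L·cosφ = 1.732 × 400 × 44.8 × 0.917 = 28461 W
η = P_out / P_in = 22308 / 28461 = 0.784 = 78.4%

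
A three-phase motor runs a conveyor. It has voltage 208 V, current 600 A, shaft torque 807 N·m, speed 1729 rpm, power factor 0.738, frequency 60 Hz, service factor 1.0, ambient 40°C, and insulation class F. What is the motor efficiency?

ω = 2π × 1729/60 = 181.1 rad/s; P_out = τω = 807 × 181.1 = 146148 W
P_in = √3·V_L·I_L·cosφ = 1.732 × 208 × 600 × 0.738 = 159521 W
η = P_out / P_in = 146148 / 159521 = 0.916 = 91.6%

91.6 %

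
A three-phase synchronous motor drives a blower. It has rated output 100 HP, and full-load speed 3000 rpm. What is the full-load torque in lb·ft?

175 lb·ft

P_out = 100 × 746 = 74600 W
ω = 2π × 3000/60 = 314.2 rad/s
τ = P_out/ω = 74600/314.2 = 237.4 N·m
In lb·ft: 237.4/1.356 = 175 lb·ft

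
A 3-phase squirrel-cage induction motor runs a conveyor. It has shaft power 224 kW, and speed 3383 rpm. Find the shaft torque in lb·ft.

ω = 2π × 3383/60 = 354.3 rad/s
τ = P/ω = 224000/354.3 = 632.2 N·m
In lb·ft: 632.2/1.356 = 466 lb·ft

466 lb·ft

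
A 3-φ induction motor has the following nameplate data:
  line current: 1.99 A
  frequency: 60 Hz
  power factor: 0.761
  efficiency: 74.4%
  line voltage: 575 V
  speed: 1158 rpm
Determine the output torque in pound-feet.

P_in = √3·V·I·cosφ = 1.732 × 575 × 1.99 × 0.761 = 1508 W
P_out = η·P_in = 0.744 × 1508 = 1122 W
n = 1158 rpm
ω = 2π×1158/60 = 121.3 rad/s
τ = P_out/ω = 1122/121.3 = 9.25 N·m
In lb·ft: 9.25/1.356 = 6.82 lb·ft

6.82 lb·ft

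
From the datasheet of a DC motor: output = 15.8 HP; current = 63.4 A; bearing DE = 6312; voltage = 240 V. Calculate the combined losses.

3.43 kW

P_in = V·I = 240×63.4 = 15216 W
P_out = 15.8×746 = 11787 W
Losses = P_in − P_out = 15216 − 11787 = 3429 W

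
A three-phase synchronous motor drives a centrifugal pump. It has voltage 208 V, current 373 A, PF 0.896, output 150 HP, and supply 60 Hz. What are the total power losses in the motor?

8500 W

P_in = √3·V·I·cosφ = 1.732×208×373×0.896 = 120400 W
P_out = 150×746 = 111900 W
Losses = P_in − P_out = 120400 − 111900 = 8500 W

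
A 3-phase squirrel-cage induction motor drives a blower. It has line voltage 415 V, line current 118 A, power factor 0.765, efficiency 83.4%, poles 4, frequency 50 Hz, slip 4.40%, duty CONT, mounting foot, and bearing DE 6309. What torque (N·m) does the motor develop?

360 N·m

P_in = √3·V·I·cosφ = 1.732 × 415 × 118 × 0.765 = 64884 W
P_out = η·P_in = 0.834 × 64884 = 54113 W
n_s = 120×50/4 = 1500 rpm; n = 1500×(1−0.044) = 1434 rpm
ω = 2π×1434/60 = 150.2 rad/s
τ = P_out/ω = 54113/150.2 = 360 N·m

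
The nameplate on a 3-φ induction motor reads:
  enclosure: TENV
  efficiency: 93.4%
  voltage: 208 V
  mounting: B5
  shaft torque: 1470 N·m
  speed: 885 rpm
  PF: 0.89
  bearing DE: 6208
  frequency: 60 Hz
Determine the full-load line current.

ω = 2π×885/60 = 92.68 rad/s; P_out = τω = 1470 × 92.68 = 136240 W
P_in = P_out / η = 136240 / 0.934 = 145867 W
I_L = P_in / (√3·V_L·cosφ) = 145867 / (1.732 × 208 × 0.89) = 455 A

455 A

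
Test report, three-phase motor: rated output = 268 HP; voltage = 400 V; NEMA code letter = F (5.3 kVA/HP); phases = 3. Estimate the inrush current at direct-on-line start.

2050 A

S_LR = 5.3 × 268 = 1420.4 kVA
I_LR = S_LR/(√3·V_L) = 1420400/(1.732×400) = 2050 A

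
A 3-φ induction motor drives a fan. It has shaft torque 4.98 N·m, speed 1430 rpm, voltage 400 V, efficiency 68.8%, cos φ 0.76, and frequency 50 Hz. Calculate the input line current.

ω = 2π×1430/60 = 149.7 rad/s; P_out = τω = 4.98 × 149.7 = 746 W
P_in = P_out / η = 746 / 0.688 = 1084 W
I_L = P_in / (√3·V_L·cosφ) = 1084 / (1.732 × 400 × 0.76) = 2.06 A

2.06 A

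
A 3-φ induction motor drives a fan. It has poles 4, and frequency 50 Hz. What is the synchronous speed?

1500 rpm

n_s = 120f/p = 120×50/4 = 1500 rpm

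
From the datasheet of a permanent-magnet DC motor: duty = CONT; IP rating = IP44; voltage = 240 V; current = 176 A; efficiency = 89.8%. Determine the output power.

37.9 kW

P_in = V·I = 240 × 176 = 42240 W
P_out = η·P_in = 0.898 × 42240 = 37932 W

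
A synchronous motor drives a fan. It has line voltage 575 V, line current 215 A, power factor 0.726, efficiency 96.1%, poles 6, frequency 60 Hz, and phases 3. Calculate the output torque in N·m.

P_in = √3·V·I·cosφ = 1.732 × 575 × 215 × 0.726 = 155450 W
P_out = η·P_in = 0.961 × 155450 = 149387 W
n = n_s = 120×60/6 = 1200 rpm (synchronous)
ω = 2π×1200/60 = 125.7 rad/s
τ = P_out/ω = 149387/125.7 = 1190 N·m

1190 N·m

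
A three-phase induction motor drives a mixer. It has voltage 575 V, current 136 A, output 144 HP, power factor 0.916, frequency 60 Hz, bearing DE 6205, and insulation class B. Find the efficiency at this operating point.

P_out = 144 × 746 = 107424 W
P_in = √3·V_L·I_L·cosφ = 1.732 × 575 × 136 × 0.916 = 124065 W
η = P_out / P_in = 107424 / 124065 = 0.866 = 86.6%

86.6 %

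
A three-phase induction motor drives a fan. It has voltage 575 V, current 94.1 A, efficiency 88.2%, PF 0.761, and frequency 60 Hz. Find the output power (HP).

84.3 HP

P_in = √3·V·I·cosφ = 1.732 × 575 × 94.1 × 0.761 = 71316 W
P_out = η·P_in = 0.882 × 71316 = 62901 W
= 62901/746 = 84.3 HP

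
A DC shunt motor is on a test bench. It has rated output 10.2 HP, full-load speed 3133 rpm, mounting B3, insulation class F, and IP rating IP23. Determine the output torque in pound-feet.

P_out = 10.2 × 746 = 7609 W
ω = 2π × 3133/60 = 328.1 rad/s
τ = P_out/ω = 7609/328.1 = 23.19 N·m
In lb·ft: 23.19/1.356 = 17.1 lb·ft

17.1 lb·ft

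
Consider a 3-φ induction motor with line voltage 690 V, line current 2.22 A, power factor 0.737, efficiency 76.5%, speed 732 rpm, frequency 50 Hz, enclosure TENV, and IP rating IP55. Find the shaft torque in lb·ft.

P_in = √3·V·I·cosφ = 1.732 × 690 × 2.22 × 0.737 = 1955 W
P_out = η·P_in = 0.765 × 1955 = 1496 W
n = 732 rpm
ω = 2π×732/60 = 76.65 rad/s
τ = P_out/ω = 1496/76.65 = 19.52 N·m
In lb·ft: 19.52/1.356 = 14.4 lb·ft

14.4 lb·ft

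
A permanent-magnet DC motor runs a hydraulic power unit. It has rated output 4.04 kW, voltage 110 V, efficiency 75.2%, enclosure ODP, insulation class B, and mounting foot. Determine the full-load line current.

48.8 A

P_out = 4.04 kW = 4040 W
P_in = P_out / η = 4040 / 0.752 = 5372 W
I = P_in / V = 5372 / 110 = 48.8 A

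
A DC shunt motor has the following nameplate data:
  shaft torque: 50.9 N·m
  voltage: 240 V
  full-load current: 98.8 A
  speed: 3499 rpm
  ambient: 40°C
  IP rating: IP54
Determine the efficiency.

ω = 2π × 3499/60 = 366.4 rad/s; P_out = τω = 50.9 × 366.4 = 18650 W
P_in = V·I = 240 × 98.8 = 23712 W
η = P_out / P_in = 18650 / 23712 = 0.787 = 78.7%

78.7 %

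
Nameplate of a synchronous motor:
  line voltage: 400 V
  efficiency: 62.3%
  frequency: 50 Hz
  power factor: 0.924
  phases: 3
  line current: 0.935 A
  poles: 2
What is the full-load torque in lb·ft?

0.875 lb·ft

P_in = √3·V·I·cosφ = 1.732 × 400 × 0.935 × 0.924 = 599 W
P_out = η·P_in = 0.623 × 599 = 373 W
n = n_s = 120×50/2 = 3000 rpm (synchronous)
ω = 2π×3000/60 = 314.2 rad/s
τ = P_out/ω = 373/314.2 = 1.187 N·m
In lb·ft: 1.187/1.356 = 0.875 lb·ft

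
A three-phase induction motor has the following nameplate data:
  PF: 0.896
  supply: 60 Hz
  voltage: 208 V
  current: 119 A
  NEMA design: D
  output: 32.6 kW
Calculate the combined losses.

5810 W

P_in = √3·V·I·cosφ = 1.732×208×119×0.896 = 38412 W
P_out = 32600 W
Losses = P_in − P_out = 38412 − 32600 = 5812 W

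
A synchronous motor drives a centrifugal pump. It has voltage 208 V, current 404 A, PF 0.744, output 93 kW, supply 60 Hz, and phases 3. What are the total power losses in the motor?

P_in = √3·V·I·cosφ = 1.732×208×404×0.744 = 108284 W
P_out = 93000 W
Losses = P_in − P_out = 108284 − 93000 = 15284 W

15300 W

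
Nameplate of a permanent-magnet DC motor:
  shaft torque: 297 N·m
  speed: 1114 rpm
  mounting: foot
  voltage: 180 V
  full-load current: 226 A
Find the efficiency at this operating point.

85.2 %

ω = 2π × 1114/60 = 116.7 rad/s; P_out = τω = 297 × 116.7 = 34660 W
P_in = V·I = 180 × 226 = 40680 W
η = P_out / P_in = 34660 / 40680 = 0.852 = 85.2%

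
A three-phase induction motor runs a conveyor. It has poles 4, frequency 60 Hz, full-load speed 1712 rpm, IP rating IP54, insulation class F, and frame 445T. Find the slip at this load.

n_s = 120f/p = 120×60/4 = 1800 rpm
s = (n_s − n)/n_s = (1800 − 1712)/1800 = 0.0489

4.89 %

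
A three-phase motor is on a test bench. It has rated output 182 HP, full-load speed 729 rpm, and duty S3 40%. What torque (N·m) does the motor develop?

P_out = 182 × 746 = 135772 W
ω = 2π × 729/60 = 76.34 rad/s
τ = P_out/ω = 135772/76.34 = 1780 N·m

1780 N·m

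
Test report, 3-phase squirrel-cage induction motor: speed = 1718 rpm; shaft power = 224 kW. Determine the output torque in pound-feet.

918 lb·ft

ω = 2π × 1718/60 = 179.9 rad/s
τ = P/ω = 224000/179.9 = 1245 N·m
In lb·ft: 1245/1.356 = 918 lb·ft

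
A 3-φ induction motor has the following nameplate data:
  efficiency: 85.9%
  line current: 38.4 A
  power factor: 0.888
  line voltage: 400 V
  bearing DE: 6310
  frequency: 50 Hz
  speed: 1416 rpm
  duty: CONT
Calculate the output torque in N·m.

137 N·m

P_in = √3·V·I·cosφ = 1.732 × 400 × 38.4 × 0.888 = 23624 W
P_out = η·P_in = 0.859 × 23624 = 20293 W
n = 1416 rpm
ω = 2π×1416/60 = 148.3 rad/s
τ = P_out/ω = 20293/148.3 = 137 N·m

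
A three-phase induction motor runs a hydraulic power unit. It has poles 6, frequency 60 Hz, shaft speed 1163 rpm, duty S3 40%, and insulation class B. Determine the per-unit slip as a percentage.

n_s = 120f/p = 120×60/6 = 1200 rpm
s = (n_s − n)/n_s = (1200 − 1163)/1200 = 0.0308

3.08 %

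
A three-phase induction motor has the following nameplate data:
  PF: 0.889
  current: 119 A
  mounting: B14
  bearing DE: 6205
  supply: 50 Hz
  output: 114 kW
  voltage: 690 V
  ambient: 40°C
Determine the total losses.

P_in = √3·V·I·cosφ = 1.732×690×119×0.889 = 126429 W
P_out = 114000 W
Losses = P_in − P_out = 126429 − 114000 = 12429 W

12.4 kW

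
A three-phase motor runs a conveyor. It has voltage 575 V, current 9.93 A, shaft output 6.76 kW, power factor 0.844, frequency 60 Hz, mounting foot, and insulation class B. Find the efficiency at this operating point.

P_out = 6.76 kW = 6760 W
P_in = √3·V_L·I_L·cosφ = 1.732 × 575 × 9.93 × 0.844 = 8347 W
η = P_out / P_in = 6760 / 8347 = 0.810 = 81.0%

81.0 %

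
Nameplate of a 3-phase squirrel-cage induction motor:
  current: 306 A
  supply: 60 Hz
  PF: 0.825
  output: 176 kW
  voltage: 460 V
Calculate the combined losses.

25100 W

P_in = √3·V·I·cosφ = 1.732×460×306×0.825 = 201132 W
P_out = 176000 W
Losses = P_in − P_out = 201132 − 176000 = 25132 W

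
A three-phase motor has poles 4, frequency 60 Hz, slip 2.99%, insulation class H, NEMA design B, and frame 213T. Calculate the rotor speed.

1746 rpm

n_s = 120f/p = 120×60/4 = 1800 rpm
n = n_s(1 − s) = 1800 × (1 − 0.0299) = 1746 rpm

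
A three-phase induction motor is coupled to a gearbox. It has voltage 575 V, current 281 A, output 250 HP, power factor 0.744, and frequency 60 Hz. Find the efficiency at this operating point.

89.6 %

P_out = 250 × 746 = 186500 W
P_in = √3·V_L·I_L·cosφ = 1.732 × 575 × 281 × 0.744 = 208207 W
η = P_out / P_in = 186500 / 208207 = 0.896 = 89.6%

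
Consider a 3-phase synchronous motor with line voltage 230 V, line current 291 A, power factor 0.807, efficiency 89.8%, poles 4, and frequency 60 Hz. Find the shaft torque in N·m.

P_in = √3·V·I·cosφ = 1.732 × 230 × 291 × 0.807 = 93550 W
P_out = η·P_in = 0.898 × 93550 = 84008 W
n = n_s = 120×60/4 = 1800 rpm (synchronous)
ω = 2π×1800/60 = 188.5 rad/s
τ = P_out/ω = 84008/188.5 = 446 N·m

446 N·m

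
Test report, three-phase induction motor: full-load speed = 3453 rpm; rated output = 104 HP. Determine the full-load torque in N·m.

P_out = 104 × 746 = 77584 W
ω = 2π × 3453/60 = 361.6 rad/s
τ = P_out/ω = 77584/361.6 = 215 N·m

215 N·m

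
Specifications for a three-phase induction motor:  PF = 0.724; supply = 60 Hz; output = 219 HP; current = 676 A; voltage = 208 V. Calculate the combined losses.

P_in = √3·V·I·cosφ = 1.732×208×676×0.724 = 176318 W
P_out = 219×746 = 163374 W
Losses = P_in − P_out = 176318 − 163374 = 12944 W

12.9 kW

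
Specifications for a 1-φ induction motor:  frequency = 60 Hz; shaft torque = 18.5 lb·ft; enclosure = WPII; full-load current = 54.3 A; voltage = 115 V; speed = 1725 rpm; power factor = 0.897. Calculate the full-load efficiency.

80.9 %

τ = 18.5 lb·ft × 1.356 = 25.09 N·m
ω = 2π × 1725/60 = 180.6 rad/s; P_out = τω = 25.09 × 180.6 = 4531 W
P_in = V·I·cosφ = 115 × 54.3 × 0.897 = 5601 W
η = P_out / P_in = 4531 / 5601 = 0.809 = 80.9%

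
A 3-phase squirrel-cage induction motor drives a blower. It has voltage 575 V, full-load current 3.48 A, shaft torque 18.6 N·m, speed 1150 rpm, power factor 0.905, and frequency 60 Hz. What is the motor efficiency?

71.4 %

ω = 2π × 1150/60 = 120.4 rad/s; P_out = τω = 18.6 × 120.4 = 2239 W
P_in = √3·V_L·I_L·cosφ = 1.732 × 575 × 3.48 × 0.905 = 3136 W
η = P_out / P_in = 2239 / 3136 = 0.714 = 71.4%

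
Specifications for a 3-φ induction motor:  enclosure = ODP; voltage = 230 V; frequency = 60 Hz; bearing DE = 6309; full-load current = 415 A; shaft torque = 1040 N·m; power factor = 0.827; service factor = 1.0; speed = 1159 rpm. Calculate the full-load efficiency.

ω = 2π × 1159/60 = 121.4 rad/s; P_out = τω = 1040 × 121.4 = 126256 W
P_in = √3·V_L·I_L·cosφ = 1.732 × 230 × 415 × 0.827 = 136719 W
η = P_out / P_in = 126256 / 136719 = 0.923 = 92.3%

92.3 %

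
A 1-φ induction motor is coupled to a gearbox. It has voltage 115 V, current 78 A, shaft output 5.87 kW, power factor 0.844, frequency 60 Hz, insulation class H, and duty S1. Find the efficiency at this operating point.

P_out = 5.87 kW = 5870 W
P_in = V·I·cosφ = 115 × 78 × 0.844 = 7571 W
η = P_out / P_in = 5870 / 7571 = 0.775 = 77.5%

77.5 %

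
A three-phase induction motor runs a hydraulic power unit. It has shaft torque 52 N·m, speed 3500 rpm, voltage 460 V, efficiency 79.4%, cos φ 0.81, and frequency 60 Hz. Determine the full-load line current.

37.2 A

ω = 2π×3500/60 = 366.5 rad/s; P_out = τω = 52 × 366.5 = 19058 W
P_in = P_out / η = 19058 / 0.794 = 24003 W
I_L = P_in / (√3·V_L·cosφ) = 24003 / (1.732 × 460 × 0.81) = 37.2 A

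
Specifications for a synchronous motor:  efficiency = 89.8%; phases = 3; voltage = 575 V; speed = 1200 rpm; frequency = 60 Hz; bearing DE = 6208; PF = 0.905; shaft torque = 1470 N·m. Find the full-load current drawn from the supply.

ω = 2π×1200/60 = 125.7 rad/s; P_out = τω = 1470 × 125.7 = 184779 W
P_in = P_out / η = 184779 / 0.898 = 205767 W
I_L = P_in / (√3·V_L·cosφ) = 205767 / (1.732 × 575 × 0.905) = 228 A

228 A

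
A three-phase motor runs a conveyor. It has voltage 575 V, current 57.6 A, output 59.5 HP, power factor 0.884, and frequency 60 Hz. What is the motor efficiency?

P_out = 59.5 × 746 = 44387 W
P_in = √3·V_L·I_L·cosφ = 1.732 × 575 × 57.6 × 0.884 = 50710 W
η = P_out / P_in = 44387 / 50710 = 0.875 = 87.5%

87.5 %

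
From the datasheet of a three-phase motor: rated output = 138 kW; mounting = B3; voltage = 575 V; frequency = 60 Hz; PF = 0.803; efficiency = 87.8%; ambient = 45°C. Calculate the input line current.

197 A

P_out = 138 kW = 138000 W
P_in = P_out / η = 138000 / 0.878 = 157175 W
I_L = P_in / (√3·V_L·cosφ) = 157175 / (1.732 × 575 × 0.803) = 197 A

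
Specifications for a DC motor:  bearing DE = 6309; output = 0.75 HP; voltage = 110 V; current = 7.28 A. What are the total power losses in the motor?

P_in = V·I = 110×7.28 = 801 W
P_out = 0.75×746 = 560 W
Losses = P_in − P_out = 801 − 560 = 241 W

241 W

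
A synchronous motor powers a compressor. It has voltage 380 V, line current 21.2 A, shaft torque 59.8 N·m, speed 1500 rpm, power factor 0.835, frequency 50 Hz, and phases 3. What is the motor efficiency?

80.6 %

ω = 2π × 1500/60 = 157.1 rad/s; P_out = τω = 59.8 × 157.1 = 9395 W
P_in = √3·V_L·I_L·cosφ = 1.732 × 380 × 21.2 × 0.835 = 11651 W
η = P_out / P_in = 9395 / 11651 = 0.806 = 80.6%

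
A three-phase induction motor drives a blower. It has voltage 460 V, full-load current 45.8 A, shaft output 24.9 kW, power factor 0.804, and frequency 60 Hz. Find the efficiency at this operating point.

84.9 %

P_out = 24.9 kW = 24900 W
P_in = √3·V_L·I_L·cosφ = 1.732 × 460 × 45.8 × 0.804 = 29338 W
η = P_out / P_in = 24900 / 29338 = 0.849 = 84.9%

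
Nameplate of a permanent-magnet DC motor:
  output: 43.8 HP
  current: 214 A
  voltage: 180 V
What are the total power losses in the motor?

P_in = V·I = 180×214 = 38520 W
P_out = 43.8×746 = 32675 W
Losses = P_in − P_out = 38520 − 32675 = 5845 W

5.85 kW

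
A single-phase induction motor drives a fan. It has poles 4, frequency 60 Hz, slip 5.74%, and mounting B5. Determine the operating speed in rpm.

n_s = 120f/p = 120×60/4 = 1800 rpm
n = n_s(1 − s) = 1800 × (1 − 0.0574) = 1697 rpm

1697 rpm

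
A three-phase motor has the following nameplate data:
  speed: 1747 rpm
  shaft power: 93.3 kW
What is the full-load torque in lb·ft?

376 lb·ft

ω = 2π × 1747/60 = 182.9 rad/s
τ = P/ω = 93300/182.9 = 510.1 N·m
In lb·ft: 510.1/1.356 = 376 lb·ft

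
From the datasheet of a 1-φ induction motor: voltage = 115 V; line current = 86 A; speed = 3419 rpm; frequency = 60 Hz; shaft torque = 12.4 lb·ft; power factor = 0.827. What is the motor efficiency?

73.6 %

τ = 12.4 lb·ft × 1.356 = 16.81 N·m
ω = 2π × 3419/60 = 358 rad/s; P_out = τω = 16.81 × 358 = 6018 W
P_in = V·I·cosφ = 115 × 86 × 0.827 = 8179 W
η = P_out / P_in = 6018 / 8179 = 0.736 = 73.6%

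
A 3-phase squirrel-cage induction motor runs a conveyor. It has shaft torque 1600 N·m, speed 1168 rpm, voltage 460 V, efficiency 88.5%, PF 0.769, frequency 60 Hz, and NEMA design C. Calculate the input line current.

ω = 2π×1168/60 = 122.3 rad/s; P_out = τω = 1600 × 122.3 = 195680 W
P_in = P_out / η = 195680 / 0.885 = 221107 W
I_L = P_in / (√3·V_L·cosφ) = 221107 / (1.732 × 460 × 0.769) = 361 A

361 A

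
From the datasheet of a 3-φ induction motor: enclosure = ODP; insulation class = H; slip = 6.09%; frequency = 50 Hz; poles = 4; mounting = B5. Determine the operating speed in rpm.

1409 rpm

n_s = 120f/p = 120×50/4 = 1500 rpm
n = n_s(1 − s) = 1500 × (1 − 0.0609) = 1409 rpm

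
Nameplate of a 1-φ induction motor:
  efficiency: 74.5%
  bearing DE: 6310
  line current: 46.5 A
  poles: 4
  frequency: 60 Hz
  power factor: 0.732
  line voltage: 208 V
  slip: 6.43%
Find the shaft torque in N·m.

29.9 N·m

P_in = V·I·cosφ = 208 × 46.5 × 0.732 = 7080 W
P_out = η·P_in = 0.745 × 7080 = 5275 W
n_s = 120×60/4 = 1800 rpm; n = 1800×(1−0.0643) = 1684 rpm
ω = 2π×1684/60 = 176.3 rad/s
τ = P_out/ω = 5275/176.3 = 29.9 N·m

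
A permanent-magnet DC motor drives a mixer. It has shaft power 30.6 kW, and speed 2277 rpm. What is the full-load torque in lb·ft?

94.7 lb·ft

ω = 2π × 2277/60 = 238.4 rad/s
τ = P/ω = 30600/238.4 = 128.4 N·m
In lb·ft: 128.4/1.356 = 94.7 lb·ft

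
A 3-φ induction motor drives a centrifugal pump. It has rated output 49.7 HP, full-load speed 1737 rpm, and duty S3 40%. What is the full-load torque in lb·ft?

P_out = 49.7 × 746 = 37076 W
ω = 2π × 1737/60 = 181.9 rad/s
τ = P_out/ω = 37076/181.9 = 203.8 N·m
In lb·ft: 203.8/1.356 = 150 lb·ft

150 lb·ft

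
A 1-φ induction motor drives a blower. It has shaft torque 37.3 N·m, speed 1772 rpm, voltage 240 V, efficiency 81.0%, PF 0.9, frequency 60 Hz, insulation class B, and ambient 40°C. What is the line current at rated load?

39.6 A

ω = 2π×1772/60 = 185.6 rad/s; P_out = τω = 37.3 × 185.6 = 6923 W
P_in = P_out / η = 6923 / 0.810 = 8547 W
I = P_in / (V·cosφ) = 8547 / (240 × 0.9) = 39.6 A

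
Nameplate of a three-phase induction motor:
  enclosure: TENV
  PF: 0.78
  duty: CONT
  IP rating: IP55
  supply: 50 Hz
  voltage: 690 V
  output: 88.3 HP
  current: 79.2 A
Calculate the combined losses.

P_in = √3·V·I·cosφ = 1.732×690×79.2×0.78 = 73827 W
P_out = 88.3×746 = 65872 W
Losses = P_in − P_out = 73827 − 65872 = 7955 W

7960 W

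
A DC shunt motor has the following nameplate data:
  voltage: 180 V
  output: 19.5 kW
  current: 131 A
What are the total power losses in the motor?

4.08 kW

P_in = V·I = 180×131 = 23580 W
P_out = 19500 W
Losses = P_in − P_out = 23580 − 19500 = 4080 W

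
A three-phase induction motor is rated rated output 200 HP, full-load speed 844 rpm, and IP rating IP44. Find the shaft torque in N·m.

1690 N·m

P_out = 200 × 746 = 149200 W
ω = 2π × 844/60 = 88.38 rad/s
τ = P_out/ω = 149200/88.38 = 1690 N·m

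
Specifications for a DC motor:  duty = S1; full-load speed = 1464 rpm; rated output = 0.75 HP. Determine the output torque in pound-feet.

P_out = 0.75 × 746 = 560 W
ω = 2π × 1464/60 = 153.3 rad/s
τ = P_out/ω = 560/153.3 = 3.653 N·m
In lb·ft: 3.653/1.356 = 2.69 lb·ft

2.69 lb·ft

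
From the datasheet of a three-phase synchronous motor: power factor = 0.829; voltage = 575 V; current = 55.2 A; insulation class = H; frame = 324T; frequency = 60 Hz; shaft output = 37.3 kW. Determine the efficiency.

81.8 %

P_out = 37.3 kW = 37300 W
P_in = √3·V_L·I_L·cosφ = 1.732 × 575 × 55.2 × 0.829 = 45573 W
η = P_out / P_in = 37300 / 45573 = 0.818 = 81.8%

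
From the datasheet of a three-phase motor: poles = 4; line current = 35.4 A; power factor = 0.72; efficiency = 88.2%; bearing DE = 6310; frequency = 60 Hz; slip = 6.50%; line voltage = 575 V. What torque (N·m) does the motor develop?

127 N·m

P_in = √3·V·I·cosφ = 1.732 × 575 × 35.4 × 0.72 = 25383 W
P_out = η·P_in = 0.882 × 25383 = 22388 W
n_s = 120×60/4 = 1800 rpm; n = 1800×(1−0.065) = 1683 rpm
ω = 2π×1683/60 = 176.2 rad/s
τ = P_out/ω = 22388/176.2 = 127 N·m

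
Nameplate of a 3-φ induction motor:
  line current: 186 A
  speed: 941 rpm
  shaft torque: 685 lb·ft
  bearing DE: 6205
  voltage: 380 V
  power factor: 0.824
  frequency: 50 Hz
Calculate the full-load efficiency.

90.7 %

τ = 685 lb·ft × 1.356 = 928.9 N·m
ω = 2π × 941/60 = 98.54 rad/s; P_out = τω = 928.9 × 98.54 = 91534 W
P_in = √3·V_L·I_L·cosφ = 1.732 × 380 × 186 × 0.824 = 100872 W
η = P_out / P_in = 91534 / 100872 = 0.907 = 90.7%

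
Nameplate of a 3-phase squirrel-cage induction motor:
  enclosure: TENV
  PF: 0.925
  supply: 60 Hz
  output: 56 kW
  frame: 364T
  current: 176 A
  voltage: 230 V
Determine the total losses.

P_in = √3·V·I·cosφ = 1.732×230×176×0.925 = 64853 W
P_out = 56000 W
Losses = P_in − P_out = 64853 − 56000 = 8853 W

8.85 kW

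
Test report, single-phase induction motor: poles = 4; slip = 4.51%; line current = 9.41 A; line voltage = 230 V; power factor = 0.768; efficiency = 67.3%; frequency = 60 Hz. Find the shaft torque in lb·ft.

P_in = V·I·cosφ = 230 × 9.41 × 0.768 = 1662 W
P_out = η·P_in = 0.673 × 1662 = 1119 W
n_s = 120×60/4 = 1800 rpm; n = 1800×(1−0.0451) = 1719 rpm
ω = 2π×1719/60 = 180 rad/s
τ = P_out/ω = 1119/180 = 6.217 N·m
In lb·ft: 6.217/1.356 = 4.58 lb·ft

4.58 lb·ft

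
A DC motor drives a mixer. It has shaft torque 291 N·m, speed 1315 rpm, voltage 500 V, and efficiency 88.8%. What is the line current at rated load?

90.3 A

ω = 2π×1315/60 = 137.7 rad/s; P_out = τω = 291 × 137.7 = 40071 W
P_in = P_out / η = 40071 / 0.888 = 45125 W
I = P_in / V = 45125 / 500 = 90.3 A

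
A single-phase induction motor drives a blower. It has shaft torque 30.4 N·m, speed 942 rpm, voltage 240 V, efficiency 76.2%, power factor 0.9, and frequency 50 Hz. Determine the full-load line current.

18.2 A

ω = 2π×942/60 = 98.65 rad/s; P_out = τω = 30.4 × 98.65 = 2999 W
P_in = P_out / η = 2999 / 0.762 = 3936 W
I = P_in / (V·cosφ) = 3936 / (240 × 0.9) = 18.2 A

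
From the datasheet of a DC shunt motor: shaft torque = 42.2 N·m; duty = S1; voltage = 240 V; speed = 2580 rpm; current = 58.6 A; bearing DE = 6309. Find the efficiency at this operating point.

ω = 2π × 2580/60 = 270.2 rad/s; P_out = τω = 42.2 × 270.2 = 11402 W
P_in = V·I = 240 × 58.6 = 14064 W
η = P_out / P_in = 11402 / 14064 = 0.811 = 81.1%

81.1 %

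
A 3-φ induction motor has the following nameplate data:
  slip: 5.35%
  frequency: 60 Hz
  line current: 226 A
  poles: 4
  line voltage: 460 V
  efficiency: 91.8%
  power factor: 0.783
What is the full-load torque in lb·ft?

P_in = √3·V·I·cosφ = 1.732 × 460 × 226 × 0.783 = 140986 W
P_out = η·P_in = 0.918 × 140986 = 129425 W
n_s = 120×60/4 = 1800 rpm; n = 1800×(1−0.0535) = 1704 rpm
ω = 2π×1704/60 = 178.4 rad/s
τ = P_out/ω = 129425/178.4 = 725.5 N·m
In lb·ft: 725.5/1.356 = 535 lb·ft

535 lb·ft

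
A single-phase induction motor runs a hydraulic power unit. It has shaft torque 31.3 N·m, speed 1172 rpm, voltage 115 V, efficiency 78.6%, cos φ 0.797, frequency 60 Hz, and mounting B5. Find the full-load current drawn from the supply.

53.3 A

ω = 2π×1172/60 = 122.7 rad/s; P_out = τω = 31.3 × 122.7 = 3841 W
P_in = P_out / η = 3841 / 0.786 = 4887 W
I = P_in / (V·cosφ) = 4887 / (115 × 0.797) = 53.3 A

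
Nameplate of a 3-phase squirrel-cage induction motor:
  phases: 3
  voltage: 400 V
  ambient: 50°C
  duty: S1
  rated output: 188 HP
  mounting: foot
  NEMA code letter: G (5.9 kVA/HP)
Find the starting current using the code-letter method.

S_LR = 5.9 × 188 = 1109.2 kVA
I_LR = S_LR/(√3·V_L) = 1109200/(1.732×400) = 1600 A

1600 A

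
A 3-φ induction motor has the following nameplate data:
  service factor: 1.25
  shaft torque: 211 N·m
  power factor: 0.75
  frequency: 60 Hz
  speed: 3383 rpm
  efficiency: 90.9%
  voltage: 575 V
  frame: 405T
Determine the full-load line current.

110 A

ω = 2π×3383/60 = 354.3 rad/s; P_out = τω = 211 × 354.3 = 74757 W
P_in = P_out / η = 74757 / 0.909 = 82241 W
I_L = P_in / (√3·V_L·cosφ) = 82241 / (1.732 × 575 × 0.75) = 110 A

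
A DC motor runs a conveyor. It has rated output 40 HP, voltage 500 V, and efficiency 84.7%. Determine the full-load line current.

70.5 A

P_out = 40 × 746 = 29840 W
P_in = P_out / η = 29840 / 0.847 = 35230 W
I = P_in / V = 35230 / 500 = 70.5 A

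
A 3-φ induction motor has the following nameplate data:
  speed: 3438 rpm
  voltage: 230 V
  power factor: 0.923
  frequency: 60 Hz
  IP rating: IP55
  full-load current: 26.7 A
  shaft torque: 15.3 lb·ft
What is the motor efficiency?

τ = 15.3 lb·ft × 1.356 = 20.75 N·m
ω = 2π × 3438/60 = 360 rad/s; P_out = τω = 20.75 × 360 = 7470 W
P_in = √3·V_L·I_L·cosφ = 1.732 × 230 × 26.7 × 0.923 = 9817 W
η = P_out / P_in = 7470 / 9817 = 0.761 = 76.1%

76.1 %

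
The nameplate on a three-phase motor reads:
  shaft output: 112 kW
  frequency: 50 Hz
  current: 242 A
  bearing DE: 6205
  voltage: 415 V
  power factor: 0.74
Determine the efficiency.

87.0 %

P_out = 112 kW = 112000 W
P_in = √3·V_L·I_L·cosφ = 1.732 × 415 × 242 × 0.74 = 128719 W
η = P_out / P_in = 112000 / 128719 = 0.870 = 87.0%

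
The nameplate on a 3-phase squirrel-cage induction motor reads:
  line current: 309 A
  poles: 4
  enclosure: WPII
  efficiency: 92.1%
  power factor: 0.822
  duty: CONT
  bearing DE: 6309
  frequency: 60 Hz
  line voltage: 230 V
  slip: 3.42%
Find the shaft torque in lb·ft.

378 lb·ft

P_in = √3·V·I·cosφ = 1.732 × 230 × 309 × 0.822 = 101183 W
P_out = η·P_in = 0.921 × 101183 = 93190 W
n_s = 120×60/4 = 1800 rpm; n = 1800×(1−0.0342) = 1738 rpm
ω = 2π×1738/60 = 182 rad/s
τ = P_out/ω = 93190/182 = 512 N·m
In lb·ft: 512/1.356 = 378 lb·ft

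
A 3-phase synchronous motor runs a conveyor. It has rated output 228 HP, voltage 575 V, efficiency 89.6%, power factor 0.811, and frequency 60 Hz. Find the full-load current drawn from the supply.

235 A

P_out = 228 × 746 = 170088 W
P_in = P_out / η = 170088 / 0.896 = 189830 W
I_L = P_in / (√3·V_L·cosφ) = 189830 / (1.732 × 575 × 0.811) = 235 A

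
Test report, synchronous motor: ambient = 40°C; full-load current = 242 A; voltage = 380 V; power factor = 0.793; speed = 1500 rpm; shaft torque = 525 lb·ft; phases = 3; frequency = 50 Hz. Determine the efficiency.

τ = 525 lb·ft × 1.356 = 711.9 N·m
ω = 2π × 1500/60 = 157.1 rad/s; P_out = τω = 711.9 × 157.1 = 111839 W
P_in = √3·V_L·I_L·cosφ = 1.732 × 380 × 242 × 0.793 = 126305 W
η = P_out / P_in = 111839 / 126305 = 0.885 = 88.5%

88.5 %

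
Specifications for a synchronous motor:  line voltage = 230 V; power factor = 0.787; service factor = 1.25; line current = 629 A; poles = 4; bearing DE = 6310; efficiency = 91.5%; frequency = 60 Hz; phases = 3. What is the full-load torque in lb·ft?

706 lb·ft

P_in = √3·V·I·cosφ = 1.732 × 230 × 629 × 0.787 = 197197 W
P_out = η·P_in = 0.915 × 197197 = 180435 W
n = n_s = 120×60/4 = 1800 rpm (synchronous)
ω = 2π×1800/60 = 188.5 rad/s
τ = P_out/ω = 180435/188.5 = 957.2 N·m
In lb·ft: 957.2/1.356 = 706 lb·ft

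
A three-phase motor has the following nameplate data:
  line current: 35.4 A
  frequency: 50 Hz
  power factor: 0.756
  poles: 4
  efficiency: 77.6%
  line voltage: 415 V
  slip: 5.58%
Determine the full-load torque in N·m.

101 N·m

P_in = √3·V·I·cosφ = 1.732 × 415 × 35.4 × 0.756 = 19236 W
P_out = η·P_in = 0.776 × 19236 = 14927 W
n_s = 120×50/4 = 1500 rpm; n = 1500×(1−0.0558) = 1416 rpm
ω = 2π×1416/60 = 148.3 rad/s
τ = P_out/ω = 14927/148.3 = 101 N·m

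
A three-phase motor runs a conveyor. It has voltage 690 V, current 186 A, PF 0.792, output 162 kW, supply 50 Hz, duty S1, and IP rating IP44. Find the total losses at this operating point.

14.1 kW

P_in = √3·V·I·cosφ = 1.732×690×186×0.792 = 176050 W
P_out = 162000 W
Losses = P_in − P_out = 176050 − 162000 = 14050 W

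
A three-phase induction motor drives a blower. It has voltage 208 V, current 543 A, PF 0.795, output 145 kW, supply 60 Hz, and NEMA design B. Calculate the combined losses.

10.5 kW

P_in = √3·V·I·cosφ = 1.732×208×543×0.795 = 155517 W
P_out = 145000 W
Losses = P_in − P_out = 155517 − 145000 = 10517 W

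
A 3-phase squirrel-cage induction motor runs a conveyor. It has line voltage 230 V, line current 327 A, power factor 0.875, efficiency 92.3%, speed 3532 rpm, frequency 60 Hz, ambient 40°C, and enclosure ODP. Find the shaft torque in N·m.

284 N·m

P_in = √3·V·I·cosφ = 1.732 × 230 × 327 × 0.875 = 113981 W
P_out = η·P_in = 0.923 × 113981 = 105204 W
n = 3532 rpm
ω = 2π×3532/60 = 369.9 rad/s
τ = P_out/ω = 105204/369.9 = 284 N·m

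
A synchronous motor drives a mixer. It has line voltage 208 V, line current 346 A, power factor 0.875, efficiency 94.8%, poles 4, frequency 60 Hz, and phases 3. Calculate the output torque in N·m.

P_in = √3·V·I·cosφ = 1.732 × 208 × 346 × 0.875 = 109068 W
P_out = η·P_in = 0.948 × 109068 = 103396 W
n = n_s = 120×60/4 = 1800 rpm (synchronous)
ω = 2π×1800/60 = 188.5 rad/s
τ = P_out/ω = 103396/188.5 = 549 N·m

549 N·m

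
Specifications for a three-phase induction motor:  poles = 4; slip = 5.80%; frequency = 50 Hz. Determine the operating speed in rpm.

n_s = 120f/p = 120×50/4 = 1500 rpm
n = n_s(1 − s) = 1500 × (1 − 0.058) = 1413 rpm

1413 rpm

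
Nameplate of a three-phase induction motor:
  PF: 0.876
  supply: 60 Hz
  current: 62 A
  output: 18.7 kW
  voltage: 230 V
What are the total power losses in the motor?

P_in = √3·V·I·cosφ = 1.732×230×62×0.876 = 21636 W
P_out = 18700 W
Losses = P_in − P_out = 21636 − 18700 = 2936 W

2.94 kW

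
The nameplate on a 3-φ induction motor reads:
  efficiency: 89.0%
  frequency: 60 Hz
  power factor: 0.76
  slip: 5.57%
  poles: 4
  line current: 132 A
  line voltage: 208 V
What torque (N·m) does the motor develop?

P_in = √3·V·I·cosφ = 1.732 × 208 × 132 × 0.76 = 36141 W
P_out = η·P_in = 0.89 × 36141 = 32165 W
n_s = 120×60/4 = 1800 rpm; n = 1800×(1−0.0557) = 1700 rpm
ω = 2π×1700/60 = 178 rad/s
τ = P_out/ω = 32165/178 = 181 N·m

181 N·m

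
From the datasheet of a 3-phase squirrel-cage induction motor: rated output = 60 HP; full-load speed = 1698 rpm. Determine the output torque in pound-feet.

P_out = 60 × 746 = 44760 W
ω = 2π × 1698/60 = 177.8 rad/s
τ = P_out/ω = 44760/177.8 = 251.7 N·m
In lb·ft: 251.7/1.356 = 186 lb·ft

186 lb·ft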